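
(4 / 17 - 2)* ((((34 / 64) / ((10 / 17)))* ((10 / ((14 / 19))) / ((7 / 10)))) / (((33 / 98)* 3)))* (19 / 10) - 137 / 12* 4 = -54797 / 528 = -103.78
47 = 47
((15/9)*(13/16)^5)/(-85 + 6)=-1856465/248512512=-0.01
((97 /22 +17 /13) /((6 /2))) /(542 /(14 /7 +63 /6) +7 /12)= 81750 /1885169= 0.04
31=31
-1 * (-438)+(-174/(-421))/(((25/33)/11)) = 444.00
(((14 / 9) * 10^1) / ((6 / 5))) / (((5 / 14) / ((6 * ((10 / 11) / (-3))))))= -65.99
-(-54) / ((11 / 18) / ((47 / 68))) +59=22454 / 187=120.07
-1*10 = -10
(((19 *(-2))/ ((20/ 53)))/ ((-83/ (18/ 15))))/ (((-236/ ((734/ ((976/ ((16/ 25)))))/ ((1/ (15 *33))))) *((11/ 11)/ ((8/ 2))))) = -219523986/ 37339625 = -5.88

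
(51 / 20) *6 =153 / 10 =15.30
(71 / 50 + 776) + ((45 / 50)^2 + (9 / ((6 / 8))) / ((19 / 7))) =1487037 / 1900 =782.65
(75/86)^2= 5625/7396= 0.76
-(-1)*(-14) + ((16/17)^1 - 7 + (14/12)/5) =-10111/510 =-19.83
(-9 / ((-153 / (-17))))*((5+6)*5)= -55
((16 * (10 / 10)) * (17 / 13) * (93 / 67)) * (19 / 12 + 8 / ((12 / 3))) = 90644 / 871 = 104.07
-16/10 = -8/5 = -1.60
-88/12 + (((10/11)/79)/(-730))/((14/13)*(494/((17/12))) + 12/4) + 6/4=-4762532809/816434190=-5.83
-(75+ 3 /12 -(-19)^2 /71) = -19927 /284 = -70.17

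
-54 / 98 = -27 / 49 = -0.55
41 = 41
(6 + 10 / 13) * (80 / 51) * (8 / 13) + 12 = 159748 / 8619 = 18.53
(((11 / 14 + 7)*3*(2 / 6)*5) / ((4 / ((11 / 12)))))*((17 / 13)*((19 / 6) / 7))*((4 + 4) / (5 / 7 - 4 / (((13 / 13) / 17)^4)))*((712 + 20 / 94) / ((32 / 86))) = -66361850335 / 274343848896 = -0.24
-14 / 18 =-7 / 9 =-0.78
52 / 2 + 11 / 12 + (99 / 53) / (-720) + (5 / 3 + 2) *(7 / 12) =29.05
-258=-258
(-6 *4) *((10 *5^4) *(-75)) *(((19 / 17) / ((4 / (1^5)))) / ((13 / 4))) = 967194.57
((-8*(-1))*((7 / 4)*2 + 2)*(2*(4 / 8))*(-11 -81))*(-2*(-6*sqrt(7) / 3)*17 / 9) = -275264*sqrt(7) / 9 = -80920.01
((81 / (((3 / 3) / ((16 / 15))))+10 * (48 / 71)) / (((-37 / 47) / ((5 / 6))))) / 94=-2756 / 2627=-1.05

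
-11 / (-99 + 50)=11 / 49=0.22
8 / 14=4 / 7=0.57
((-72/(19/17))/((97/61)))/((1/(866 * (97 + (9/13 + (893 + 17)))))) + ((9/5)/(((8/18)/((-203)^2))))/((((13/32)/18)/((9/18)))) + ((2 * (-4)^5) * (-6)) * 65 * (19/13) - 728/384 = -175314843903713/5750160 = -30488689.69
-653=-653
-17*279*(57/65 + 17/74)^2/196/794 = -134389722447/3600532426400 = -0.04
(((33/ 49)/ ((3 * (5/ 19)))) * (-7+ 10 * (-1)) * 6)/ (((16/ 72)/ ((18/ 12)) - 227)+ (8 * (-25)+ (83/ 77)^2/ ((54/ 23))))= 139291812/ 682525015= 0.20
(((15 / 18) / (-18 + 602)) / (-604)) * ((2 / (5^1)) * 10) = -5 / 529104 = -0.00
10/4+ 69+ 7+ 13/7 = 1125/14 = 80.36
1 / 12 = 0.08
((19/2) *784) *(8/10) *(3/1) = 89376/5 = 17875.20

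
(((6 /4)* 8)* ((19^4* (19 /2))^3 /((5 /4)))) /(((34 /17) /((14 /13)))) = 637607335254741528558 /65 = 9809343619303715823.97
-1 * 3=-3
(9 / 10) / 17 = 9 / 170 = 0.05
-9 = -9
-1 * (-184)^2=-33856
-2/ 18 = -1/ 9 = -0.11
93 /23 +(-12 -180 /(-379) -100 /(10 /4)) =-413897 /8717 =-47.48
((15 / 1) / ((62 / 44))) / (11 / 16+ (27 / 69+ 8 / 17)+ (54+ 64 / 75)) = 154836000 / 820388929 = 0.19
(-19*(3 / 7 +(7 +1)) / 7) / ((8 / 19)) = -21299 / 392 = -54.33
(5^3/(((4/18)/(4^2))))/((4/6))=13500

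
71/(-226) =-71/226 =-0.31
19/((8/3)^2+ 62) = 171/622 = 0.27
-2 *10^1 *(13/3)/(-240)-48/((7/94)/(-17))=2761435/252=10958.08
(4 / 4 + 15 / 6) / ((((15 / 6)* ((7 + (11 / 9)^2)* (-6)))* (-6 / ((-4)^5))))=-1008 / 215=-4.69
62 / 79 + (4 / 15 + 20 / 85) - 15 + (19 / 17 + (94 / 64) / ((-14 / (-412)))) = 69103289 / 2256240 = 30.63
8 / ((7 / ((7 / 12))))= 2 / 3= 0.67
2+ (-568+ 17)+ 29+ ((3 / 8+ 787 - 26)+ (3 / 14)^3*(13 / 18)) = 1324705 / 5488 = 241.38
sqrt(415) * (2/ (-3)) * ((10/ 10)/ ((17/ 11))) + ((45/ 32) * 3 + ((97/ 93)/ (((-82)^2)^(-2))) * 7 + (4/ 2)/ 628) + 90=154232159163599/ 467232 - 22 * sqrt(415)/ 51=330097585.48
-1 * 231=-231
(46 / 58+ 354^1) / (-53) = -10289 / 1537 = -6.69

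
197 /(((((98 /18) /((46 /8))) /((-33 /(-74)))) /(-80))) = -13457070 /1813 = -7422.54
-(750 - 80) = -670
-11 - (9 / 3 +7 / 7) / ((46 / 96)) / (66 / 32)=-3807 / 253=-15.05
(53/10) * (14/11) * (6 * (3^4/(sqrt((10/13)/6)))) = 180306 * sqrt(195)/275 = 9155.77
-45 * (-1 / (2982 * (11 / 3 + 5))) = 45 / 25844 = 0.00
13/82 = 0.16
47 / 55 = 0.85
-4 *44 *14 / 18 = -1232 / 9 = -136.89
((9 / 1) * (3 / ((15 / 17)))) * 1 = 153 / 5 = 30.60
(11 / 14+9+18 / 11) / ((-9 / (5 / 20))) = -1759 / 5544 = -0.32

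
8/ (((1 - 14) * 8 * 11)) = -1/ 143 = -0.01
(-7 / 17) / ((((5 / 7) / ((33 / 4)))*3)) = -539 / 340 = -1.59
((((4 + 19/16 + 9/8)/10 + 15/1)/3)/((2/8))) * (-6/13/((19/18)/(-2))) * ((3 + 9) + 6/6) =22509/95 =236.94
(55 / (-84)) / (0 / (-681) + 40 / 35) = -55 / 96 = -0.57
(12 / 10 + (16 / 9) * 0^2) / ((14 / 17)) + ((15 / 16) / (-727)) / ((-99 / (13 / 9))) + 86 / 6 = 1909302019 / 120914640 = 15.79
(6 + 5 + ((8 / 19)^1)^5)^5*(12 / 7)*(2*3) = 1085792404324150539290486071547945356104 / 651535469817792626756267271963493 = 1666513.11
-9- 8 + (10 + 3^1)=-4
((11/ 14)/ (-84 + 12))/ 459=-11/ 462672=-0.00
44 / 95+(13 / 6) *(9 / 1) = 3793 / 190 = 19.96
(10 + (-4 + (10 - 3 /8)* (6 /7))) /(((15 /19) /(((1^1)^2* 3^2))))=3249 /20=162.45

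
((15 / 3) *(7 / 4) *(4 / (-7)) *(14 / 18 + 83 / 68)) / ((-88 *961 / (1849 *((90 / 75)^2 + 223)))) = 409300187 / 8347680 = 49.03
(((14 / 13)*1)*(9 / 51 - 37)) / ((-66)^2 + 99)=-8764 / 984555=-0.01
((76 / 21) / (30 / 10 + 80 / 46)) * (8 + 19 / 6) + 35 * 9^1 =2221663 / 6867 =323.53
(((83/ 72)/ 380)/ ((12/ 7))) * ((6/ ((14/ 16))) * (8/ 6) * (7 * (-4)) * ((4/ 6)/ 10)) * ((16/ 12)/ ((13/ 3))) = -4648/ 500175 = -0.01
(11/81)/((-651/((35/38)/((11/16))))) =-40/143127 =-0.00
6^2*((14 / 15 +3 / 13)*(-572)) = -119856 / 5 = -23971.20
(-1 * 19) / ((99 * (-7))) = 19 / 693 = 0.03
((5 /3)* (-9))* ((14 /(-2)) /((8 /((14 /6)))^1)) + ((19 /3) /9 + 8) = 8495 /216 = 39.33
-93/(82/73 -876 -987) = 6789/135917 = 0.05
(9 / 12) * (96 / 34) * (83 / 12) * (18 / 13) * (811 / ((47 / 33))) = 119951766 / 10387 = 11548.26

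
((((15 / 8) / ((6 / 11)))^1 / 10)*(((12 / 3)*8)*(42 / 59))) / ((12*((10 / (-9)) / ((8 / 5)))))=-1386 / 1475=-0.94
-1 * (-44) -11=33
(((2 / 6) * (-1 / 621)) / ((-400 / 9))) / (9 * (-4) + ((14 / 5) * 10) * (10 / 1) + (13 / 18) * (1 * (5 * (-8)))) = 0.00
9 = 9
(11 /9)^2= 121 /81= 1.49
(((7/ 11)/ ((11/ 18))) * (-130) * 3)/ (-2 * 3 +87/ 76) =83.64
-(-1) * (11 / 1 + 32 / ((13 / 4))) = 271 / 13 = 20.85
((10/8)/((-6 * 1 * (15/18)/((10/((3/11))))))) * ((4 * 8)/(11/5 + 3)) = -2200/39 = -56.41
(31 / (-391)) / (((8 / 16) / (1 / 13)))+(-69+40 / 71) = -24702699 / 360893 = -68.45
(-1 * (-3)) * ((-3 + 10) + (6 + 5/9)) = 122/3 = 40.67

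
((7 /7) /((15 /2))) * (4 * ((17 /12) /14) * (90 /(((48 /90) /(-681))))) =-173655 /28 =-6201.96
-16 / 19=-0.84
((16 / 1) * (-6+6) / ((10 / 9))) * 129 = 0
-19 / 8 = -2.38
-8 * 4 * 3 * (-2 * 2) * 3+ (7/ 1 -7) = 1152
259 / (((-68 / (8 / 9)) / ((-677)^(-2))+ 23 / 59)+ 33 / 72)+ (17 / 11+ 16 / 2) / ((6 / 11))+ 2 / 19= 33214517728983 / 1886625117010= 17.61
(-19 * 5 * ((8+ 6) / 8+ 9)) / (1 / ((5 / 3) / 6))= -283.68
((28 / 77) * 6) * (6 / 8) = 18 / 11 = 1.64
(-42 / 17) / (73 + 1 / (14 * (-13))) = -7644 / 225845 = -0.03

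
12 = 12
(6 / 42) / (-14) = -1 / 98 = -0.01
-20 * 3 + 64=4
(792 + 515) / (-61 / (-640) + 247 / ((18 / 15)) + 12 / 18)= 836480 / 132221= 6.33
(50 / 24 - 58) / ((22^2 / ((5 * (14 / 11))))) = -2135 / 2904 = -0.74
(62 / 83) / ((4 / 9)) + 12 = 2271 / 166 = 13.68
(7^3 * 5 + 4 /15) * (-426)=-730703.60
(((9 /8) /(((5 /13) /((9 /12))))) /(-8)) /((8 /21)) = -7371 /10240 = -0.72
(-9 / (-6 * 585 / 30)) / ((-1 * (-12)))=0.01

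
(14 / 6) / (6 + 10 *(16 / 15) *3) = 7 / 114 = 0.06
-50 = -50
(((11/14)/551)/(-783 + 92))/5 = -11/26651870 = -0.00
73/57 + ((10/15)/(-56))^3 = 14422445/11261376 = 1.28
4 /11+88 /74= 632 /407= 1.55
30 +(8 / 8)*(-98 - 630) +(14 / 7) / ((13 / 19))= -9036 / 13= -695.08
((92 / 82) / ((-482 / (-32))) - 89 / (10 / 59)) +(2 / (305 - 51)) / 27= -177888777949 / 338819490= -525.03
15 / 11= 1.36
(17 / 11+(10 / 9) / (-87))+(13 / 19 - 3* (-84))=254.22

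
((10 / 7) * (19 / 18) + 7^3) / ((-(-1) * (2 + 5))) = 21704 / 441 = 49.22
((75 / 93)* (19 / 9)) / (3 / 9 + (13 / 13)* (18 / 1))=95 / 1023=0.09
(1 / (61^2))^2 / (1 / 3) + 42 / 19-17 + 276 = 68716908940 / 263070979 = 261.21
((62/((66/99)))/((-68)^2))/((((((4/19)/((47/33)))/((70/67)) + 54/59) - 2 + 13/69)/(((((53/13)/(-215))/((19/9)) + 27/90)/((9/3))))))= -1283345667261/496530400117856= -0.00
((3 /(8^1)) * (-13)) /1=-39 /8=-4.88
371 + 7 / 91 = 4824 / 13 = 371.08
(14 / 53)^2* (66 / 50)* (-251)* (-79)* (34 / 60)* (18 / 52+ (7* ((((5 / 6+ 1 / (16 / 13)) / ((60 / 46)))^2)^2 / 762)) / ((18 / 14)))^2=3542886185927922588281937637107639492177983 / 25799622979109639291566188134400000000000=137.32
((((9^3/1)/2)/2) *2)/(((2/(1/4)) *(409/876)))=159651/1636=97.59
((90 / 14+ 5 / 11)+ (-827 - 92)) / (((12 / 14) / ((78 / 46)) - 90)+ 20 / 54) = 24651783 / 2408758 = 10.23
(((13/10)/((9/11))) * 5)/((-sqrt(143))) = -sqrt(143)/18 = -0.66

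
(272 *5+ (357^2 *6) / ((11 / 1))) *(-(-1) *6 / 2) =2338962 / 11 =212632.91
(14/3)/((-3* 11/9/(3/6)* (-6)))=7/66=0.11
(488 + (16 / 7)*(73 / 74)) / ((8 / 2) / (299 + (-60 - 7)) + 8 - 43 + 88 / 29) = -15.35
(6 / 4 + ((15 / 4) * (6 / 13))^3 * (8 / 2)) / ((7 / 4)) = 195432 / 15379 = 12.71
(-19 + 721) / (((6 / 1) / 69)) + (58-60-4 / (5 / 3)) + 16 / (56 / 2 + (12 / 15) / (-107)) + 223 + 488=41091203 / 4680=8780.17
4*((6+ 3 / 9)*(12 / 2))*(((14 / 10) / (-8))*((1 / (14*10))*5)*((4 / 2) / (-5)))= 19 / 50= 0.38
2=2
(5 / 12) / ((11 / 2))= 5 / 66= 0.08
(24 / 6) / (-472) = -1 / 118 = -0.01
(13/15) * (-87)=-377/5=-75.40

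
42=42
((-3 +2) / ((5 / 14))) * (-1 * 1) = 14 / 5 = 2.80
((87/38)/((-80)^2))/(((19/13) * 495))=377/762432000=0.00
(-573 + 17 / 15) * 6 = -17156 / 5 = -3431.20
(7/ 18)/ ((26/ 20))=35/ 117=0.30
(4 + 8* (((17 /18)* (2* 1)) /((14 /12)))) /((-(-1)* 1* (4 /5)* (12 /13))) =22.96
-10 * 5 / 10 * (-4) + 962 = 982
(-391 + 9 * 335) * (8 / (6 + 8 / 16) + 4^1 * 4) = 587776 / 13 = 45213.54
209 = 209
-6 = -6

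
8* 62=496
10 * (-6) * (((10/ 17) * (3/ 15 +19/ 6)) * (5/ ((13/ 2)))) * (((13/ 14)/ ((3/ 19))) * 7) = -191900/ 51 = -3762.75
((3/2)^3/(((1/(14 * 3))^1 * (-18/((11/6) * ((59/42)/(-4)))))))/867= 649/110976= 0.01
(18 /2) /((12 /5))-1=11 /4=2.75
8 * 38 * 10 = 3040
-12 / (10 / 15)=-18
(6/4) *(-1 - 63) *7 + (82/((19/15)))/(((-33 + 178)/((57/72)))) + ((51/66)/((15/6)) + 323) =-2222393/6380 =-348.34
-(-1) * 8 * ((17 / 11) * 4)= 49.45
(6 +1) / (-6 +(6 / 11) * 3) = -77 / 48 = -1.60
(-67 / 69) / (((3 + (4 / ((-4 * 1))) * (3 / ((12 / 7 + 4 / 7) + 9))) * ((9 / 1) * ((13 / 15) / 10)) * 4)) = -132325 / 1162512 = -0.11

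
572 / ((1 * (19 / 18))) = 541.89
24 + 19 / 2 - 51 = -35 / 2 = -17.50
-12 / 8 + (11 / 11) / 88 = -131 / 88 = -1.49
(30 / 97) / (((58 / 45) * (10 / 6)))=405 / 2813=0.14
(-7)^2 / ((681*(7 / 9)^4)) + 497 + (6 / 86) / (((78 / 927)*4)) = 24741893117 / 49742056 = 497.40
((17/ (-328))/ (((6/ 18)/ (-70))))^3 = 5687411625/ 4410944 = 1289.39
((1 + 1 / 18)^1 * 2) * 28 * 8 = 472.89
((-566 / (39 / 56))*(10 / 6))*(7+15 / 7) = -12384.27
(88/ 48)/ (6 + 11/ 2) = 11/ 69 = 0.16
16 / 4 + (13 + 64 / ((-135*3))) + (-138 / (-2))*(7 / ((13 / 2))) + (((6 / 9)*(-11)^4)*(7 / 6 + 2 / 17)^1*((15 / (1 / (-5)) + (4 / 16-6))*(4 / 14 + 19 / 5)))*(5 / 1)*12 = -9145524888964 / 36855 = -248148823.47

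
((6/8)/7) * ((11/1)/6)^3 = 1331/2016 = 0.66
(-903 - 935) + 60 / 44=-20203 / 11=-1836.64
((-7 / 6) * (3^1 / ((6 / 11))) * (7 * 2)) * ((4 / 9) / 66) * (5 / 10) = -49 / 162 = -0.30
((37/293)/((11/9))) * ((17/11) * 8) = 45288/35453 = 1.28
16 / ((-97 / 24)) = -384 / 97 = -3.96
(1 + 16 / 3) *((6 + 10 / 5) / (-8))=-6.33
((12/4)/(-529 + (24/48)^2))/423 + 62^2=1146338456/298215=3844.00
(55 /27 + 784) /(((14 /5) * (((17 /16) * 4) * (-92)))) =-106115 /147798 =-0.72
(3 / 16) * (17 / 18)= 0.18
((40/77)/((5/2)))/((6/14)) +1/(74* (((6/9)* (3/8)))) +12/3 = 5542/1221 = 4.54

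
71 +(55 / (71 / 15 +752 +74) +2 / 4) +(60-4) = 3179205 / 24922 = 127.57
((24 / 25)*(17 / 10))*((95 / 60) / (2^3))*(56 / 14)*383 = 123709 / 250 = 494.84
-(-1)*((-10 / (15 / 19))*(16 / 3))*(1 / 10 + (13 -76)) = 191216 / 45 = 4249.24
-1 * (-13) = 13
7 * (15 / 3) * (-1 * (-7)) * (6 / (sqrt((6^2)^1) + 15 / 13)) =6370 / 31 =205.48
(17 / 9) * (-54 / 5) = -102 / 5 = -20.40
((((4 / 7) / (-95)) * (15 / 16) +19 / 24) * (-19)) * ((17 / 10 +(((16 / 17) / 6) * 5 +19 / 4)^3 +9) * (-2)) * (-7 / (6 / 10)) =-19192709581721 / 305627904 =-62797.64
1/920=0.00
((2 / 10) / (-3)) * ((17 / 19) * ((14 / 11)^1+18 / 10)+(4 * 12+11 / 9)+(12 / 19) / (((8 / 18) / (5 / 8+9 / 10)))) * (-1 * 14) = 28513723 / 564300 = 50.53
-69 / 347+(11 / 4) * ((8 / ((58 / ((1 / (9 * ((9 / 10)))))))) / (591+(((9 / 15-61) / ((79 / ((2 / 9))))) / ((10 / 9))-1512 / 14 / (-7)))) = -1357996504391 / 6831998536383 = -0.20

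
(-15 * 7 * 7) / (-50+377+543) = -49 / 58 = -0.84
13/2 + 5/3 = 8.17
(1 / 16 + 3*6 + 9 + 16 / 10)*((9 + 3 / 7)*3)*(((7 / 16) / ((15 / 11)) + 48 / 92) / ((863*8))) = 351936519 / 3556940800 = 0.10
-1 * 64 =-64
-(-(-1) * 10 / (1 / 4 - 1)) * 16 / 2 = 320 / 3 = 106.67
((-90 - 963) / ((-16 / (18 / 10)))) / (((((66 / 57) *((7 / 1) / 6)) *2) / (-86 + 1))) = -9183213 / 2464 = -3726.95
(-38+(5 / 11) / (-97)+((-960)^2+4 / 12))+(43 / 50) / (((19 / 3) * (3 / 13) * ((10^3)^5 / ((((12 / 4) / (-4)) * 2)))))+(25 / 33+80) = 1868447028699999999998210641 / 2027300000000000000000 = 921643.09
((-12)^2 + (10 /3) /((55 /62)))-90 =1906 /33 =57.76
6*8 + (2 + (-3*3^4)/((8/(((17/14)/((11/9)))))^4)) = 49.94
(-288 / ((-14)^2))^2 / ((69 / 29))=50112 / 55223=0.91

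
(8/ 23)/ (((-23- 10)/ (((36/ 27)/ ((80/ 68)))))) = -136/ 11385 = -0.01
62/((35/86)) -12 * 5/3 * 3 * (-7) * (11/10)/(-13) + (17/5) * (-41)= -10281/455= -22.60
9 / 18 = 1 / 2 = 0.50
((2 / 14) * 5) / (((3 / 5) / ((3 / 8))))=25 / 56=0.45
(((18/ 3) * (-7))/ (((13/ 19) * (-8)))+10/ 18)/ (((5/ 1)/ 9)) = 3851/ 260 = 14.81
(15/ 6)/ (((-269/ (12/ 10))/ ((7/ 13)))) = -0.01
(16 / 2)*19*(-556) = -84512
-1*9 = -9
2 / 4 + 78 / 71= 227 / 142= 1.60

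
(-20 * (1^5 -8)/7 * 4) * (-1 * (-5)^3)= 10000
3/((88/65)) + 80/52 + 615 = 707855/1144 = 618.75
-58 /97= -0.60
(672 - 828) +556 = 400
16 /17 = 0.94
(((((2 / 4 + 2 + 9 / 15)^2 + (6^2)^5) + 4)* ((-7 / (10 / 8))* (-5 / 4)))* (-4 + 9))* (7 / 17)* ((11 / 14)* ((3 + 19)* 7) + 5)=18665912732607 / 170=109799486662.39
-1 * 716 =-716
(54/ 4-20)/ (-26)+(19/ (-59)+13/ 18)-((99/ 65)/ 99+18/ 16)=-135353/ 276120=-0.49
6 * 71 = 426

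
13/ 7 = 1.86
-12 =-12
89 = 89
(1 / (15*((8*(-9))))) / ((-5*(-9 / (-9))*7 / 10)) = 1 / 3780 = 0.00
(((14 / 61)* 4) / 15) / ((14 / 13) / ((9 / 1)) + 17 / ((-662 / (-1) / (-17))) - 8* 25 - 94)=-0.00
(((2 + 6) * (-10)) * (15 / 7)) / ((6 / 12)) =-2400 / 7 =-342.86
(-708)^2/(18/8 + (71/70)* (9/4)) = 15594880/141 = 110601.99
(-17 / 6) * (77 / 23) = -1309 / 138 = -9.49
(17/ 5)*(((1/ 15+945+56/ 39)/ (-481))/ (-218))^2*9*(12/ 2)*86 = 1.29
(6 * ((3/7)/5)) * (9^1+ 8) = 306/35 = 8.74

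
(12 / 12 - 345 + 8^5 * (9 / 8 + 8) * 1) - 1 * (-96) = 298760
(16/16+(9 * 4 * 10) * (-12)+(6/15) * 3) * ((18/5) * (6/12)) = -194301/25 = -7772.04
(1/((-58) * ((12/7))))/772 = -7/537312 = -0.00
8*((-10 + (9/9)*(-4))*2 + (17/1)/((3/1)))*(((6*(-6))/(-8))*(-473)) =380292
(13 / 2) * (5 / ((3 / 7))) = 455 / 6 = 75.83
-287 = -287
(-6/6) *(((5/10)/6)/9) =-1/108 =-0.01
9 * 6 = 54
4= 4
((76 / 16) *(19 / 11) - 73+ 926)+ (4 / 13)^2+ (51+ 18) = 6917705 / 7436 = 930.30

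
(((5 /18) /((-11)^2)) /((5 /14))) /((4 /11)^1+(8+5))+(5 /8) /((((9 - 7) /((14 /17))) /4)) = 72799 /70686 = 1.03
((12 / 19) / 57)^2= 16 / 130321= 0.00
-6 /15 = -2 /5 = -0.40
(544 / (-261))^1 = -544 / 261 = -2.08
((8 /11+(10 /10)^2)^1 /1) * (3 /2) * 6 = 171 /11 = 15.55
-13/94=-0.14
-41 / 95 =-0.43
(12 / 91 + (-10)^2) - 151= -4629 / 91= -50.87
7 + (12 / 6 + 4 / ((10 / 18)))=81 / 5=16.20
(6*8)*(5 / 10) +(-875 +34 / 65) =-850.48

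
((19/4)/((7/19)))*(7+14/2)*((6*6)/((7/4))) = 25992/7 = 3713.14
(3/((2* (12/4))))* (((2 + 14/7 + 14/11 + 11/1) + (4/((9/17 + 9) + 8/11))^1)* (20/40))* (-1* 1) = -175775/42196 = -4.17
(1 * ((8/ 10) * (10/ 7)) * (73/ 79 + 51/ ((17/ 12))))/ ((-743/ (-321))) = 7490856/ 410879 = 18.23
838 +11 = 849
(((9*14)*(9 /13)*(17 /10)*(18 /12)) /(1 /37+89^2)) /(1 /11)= 11769219 /38100140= 0.31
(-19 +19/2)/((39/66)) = -16.08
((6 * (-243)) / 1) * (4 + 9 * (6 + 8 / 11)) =-1035180 / 11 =-94107.27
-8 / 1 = -8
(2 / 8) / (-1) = -1 / 4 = -0.25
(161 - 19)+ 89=231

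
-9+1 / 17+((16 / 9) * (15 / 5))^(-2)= -8.91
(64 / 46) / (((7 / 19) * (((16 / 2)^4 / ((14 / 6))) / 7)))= 133 / 8832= 0.02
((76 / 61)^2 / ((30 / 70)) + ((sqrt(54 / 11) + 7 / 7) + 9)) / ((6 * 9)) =sqrt(66) / 198 + 76031 / 301401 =0.29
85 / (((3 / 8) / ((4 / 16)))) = 170 / 3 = 56.67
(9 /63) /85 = 1 /595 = 0.00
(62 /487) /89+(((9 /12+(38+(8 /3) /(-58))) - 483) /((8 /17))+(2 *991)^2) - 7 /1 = 473903956794647 /120666912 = 3927372.87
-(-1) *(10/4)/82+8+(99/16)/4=25131/2624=9.58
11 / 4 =2.75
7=7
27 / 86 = 0.31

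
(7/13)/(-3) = -7/39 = -0.18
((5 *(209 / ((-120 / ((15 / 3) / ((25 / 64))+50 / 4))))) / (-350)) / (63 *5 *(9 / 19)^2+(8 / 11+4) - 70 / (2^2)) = 209974567 / 19315338000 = 0.01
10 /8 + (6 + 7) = 57 /4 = 14.25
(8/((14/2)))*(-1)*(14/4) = -4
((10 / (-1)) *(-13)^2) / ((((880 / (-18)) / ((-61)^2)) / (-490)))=-63027820.23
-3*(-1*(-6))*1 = -18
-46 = -46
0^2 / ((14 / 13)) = 0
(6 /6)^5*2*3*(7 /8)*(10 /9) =35 /6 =5.83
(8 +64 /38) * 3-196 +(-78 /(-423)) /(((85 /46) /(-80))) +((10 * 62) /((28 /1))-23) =-56041334 /318801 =-175.79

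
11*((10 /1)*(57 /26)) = 3135 /13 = 241.15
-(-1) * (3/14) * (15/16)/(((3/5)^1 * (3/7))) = 25/32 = 0.78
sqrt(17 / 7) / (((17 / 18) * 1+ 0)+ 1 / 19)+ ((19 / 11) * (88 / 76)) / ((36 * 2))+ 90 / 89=2.60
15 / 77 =0.19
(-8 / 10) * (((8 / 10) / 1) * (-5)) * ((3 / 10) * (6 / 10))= 72 / 125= 0.58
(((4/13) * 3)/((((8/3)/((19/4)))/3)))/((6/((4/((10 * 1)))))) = 171/520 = 0.33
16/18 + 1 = 17/9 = 1.89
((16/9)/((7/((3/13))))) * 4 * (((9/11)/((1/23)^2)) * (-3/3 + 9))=812544/1001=811.73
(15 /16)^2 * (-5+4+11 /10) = 45 /512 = 0.09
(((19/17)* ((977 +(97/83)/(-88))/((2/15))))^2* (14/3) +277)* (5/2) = 48254269305657598105/61670768896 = 782449613.80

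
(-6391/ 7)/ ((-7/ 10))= 9130/ 7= 1304.29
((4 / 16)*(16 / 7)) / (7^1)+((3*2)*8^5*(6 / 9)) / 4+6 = 1605930 / 49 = 32774.08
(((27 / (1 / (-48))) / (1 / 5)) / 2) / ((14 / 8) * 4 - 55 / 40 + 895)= -3.60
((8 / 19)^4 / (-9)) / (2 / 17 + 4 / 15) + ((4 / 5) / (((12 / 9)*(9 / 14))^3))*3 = 2185082647 / 574715610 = 3.80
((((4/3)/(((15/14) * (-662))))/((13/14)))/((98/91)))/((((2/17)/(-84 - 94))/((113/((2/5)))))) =2393566/2979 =803.48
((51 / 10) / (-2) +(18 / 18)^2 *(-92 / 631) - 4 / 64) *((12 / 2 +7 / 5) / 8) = -5151843 / 2019200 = -2.55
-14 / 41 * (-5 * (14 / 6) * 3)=490 / 41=11.95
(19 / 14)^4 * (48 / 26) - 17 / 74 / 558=8071291477 / 1288847196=6.26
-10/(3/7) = -70/3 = -23.33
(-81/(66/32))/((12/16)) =-576/11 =-52.36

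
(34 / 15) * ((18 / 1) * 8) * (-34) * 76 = -4217088 / 5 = -843417.60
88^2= 7744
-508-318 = -826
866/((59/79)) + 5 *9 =71069/59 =1204.56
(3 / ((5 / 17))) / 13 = 51 / 65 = 0.78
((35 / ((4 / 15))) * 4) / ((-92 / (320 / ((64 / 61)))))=-160125 / 92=-1740.49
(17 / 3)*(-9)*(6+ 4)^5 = -5100000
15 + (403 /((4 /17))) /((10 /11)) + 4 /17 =1291497 /680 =1899.26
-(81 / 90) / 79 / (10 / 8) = -18 / 1975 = -0.01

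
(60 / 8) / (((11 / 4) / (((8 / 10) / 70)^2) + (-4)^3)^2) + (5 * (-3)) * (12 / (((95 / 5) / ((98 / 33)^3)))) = -2123251864950887200 / 8557486105347267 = -248.12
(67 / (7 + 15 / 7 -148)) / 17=-469 / 16524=-0.03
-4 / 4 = -1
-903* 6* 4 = -21672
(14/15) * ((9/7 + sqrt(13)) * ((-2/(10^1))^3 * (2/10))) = -14 * sqrt(13)/9375 - 6/3125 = -0.01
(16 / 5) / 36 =4 / 45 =0.09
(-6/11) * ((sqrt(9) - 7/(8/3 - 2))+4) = 21/11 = 1.91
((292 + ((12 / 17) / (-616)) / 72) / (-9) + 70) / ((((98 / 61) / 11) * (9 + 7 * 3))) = 1295470237 / 151139520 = 8.57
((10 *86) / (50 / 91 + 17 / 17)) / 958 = 39130 / 67539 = 0.58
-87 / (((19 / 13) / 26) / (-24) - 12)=705744 / 97363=7.25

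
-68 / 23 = -2.96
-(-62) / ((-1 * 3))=-20.67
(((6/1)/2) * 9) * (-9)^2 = 2187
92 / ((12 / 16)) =368 / 3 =122.67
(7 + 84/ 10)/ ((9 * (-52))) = -77/ 2340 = -0.03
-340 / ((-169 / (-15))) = -5100 / 169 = -30.18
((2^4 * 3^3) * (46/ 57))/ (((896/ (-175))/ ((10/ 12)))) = -8625/ 152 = -56.74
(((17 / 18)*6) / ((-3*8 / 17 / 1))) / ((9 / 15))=-1445 / 216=-6.69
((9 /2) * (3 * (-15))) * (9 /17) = -3645 /34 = -107.21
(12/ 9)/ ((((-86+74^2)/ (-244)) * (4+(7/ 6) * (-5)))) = 976/ 29645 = 0.03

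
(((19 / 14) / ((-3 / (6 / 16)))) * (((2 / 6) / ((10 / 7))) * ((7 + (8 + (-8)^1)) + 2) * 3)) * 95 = -3249 / 32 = -101.53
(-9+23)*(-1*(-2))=28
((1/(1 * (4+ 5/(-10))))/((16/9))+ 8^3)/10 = 51.22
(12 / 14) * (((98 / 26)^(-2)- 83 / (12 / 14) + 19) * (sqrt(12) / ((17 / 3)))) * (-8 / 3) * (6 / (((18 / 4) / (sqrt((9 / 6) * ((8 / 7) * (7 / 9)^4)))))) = 143392384 * sqrt(7) / 3306177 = 114.75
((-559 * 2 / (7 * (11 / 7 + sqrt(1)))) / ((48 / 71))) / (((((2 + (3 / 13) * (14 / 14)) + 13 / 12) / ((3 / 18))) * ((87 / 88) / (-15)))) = 2579785 / 36801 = 70.10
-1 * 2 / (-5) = 2 / 5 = 0.40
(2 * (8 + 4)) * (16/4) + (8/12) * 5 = 298/3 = 99.33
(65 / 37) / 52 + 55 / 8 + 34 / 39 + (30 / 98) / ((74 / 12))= 4429211 / 565656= 7.83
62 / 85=0.73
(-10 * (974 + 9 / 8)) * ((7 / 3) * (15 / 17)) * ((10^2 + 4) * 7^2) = -102307820.59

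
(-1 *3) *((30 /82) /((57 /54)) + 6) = -14832 /779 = -19.04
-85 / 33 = -2.58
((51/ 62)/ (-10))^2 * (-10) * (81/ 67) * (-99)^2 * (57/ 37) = -117698415417/ 95292760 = -1235.12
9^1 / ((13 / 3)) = 27 / 13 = 2.08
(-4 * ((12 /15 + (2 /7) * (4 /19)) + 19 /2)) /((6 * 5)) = -4593 /3325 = -1.38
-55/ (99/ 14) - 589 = -5371/ 9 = -596.78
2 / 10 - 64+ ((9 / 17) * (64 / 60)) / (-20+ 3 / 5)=-526271 / 8245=-63.83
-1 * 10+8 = -2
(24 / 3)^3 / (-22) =-256 / 11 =-23.27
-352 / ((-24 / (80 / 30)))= 352 / 9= 39.11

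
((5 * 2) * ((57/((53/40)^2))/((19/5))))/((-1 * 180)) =-4000/8427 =-0.47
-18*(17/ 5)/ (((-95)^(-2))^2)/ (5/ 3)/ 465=-199391130/ 31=-6431971.94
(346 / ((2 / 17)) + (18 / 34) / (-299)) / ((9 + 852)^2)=14949094 / 3768134643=0.00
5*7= 35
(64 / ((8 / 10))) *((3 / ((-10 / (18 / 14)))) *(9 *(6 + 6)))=-23328 / 7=-3332.57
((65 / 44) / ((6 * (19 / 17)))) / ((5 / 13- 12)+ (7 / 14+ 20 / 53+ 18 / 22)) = -8957 / 403332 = -0.02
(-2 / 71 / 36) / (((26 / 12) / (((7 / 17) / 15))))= -7 / 706095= -0.00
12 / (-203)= -12 / 203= -0.06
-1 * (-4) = 4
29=29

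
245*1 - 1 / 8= 1959 / 8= 244.88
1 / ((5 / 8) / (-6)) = -48 / 5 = -9.60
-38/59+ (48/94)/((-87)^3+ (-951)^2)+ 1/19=-67214041/113645859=-0.59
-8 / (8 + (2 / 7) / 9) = -252 / 253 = -1.00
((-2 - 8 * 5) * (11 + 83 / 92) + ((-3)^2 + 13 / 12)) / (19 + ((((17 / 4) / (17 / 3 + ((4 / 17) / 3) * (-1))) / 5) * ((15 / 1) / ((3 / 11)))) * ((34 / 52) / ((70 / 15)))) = -4674766460 / 192524421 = -24.28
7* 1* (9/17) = 63/17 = 3.71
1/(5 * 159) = 1/795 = 0.00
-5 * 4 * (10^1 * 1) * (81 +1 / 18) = -145900 / 9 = -16211.11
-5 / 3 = -1.67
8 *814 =6512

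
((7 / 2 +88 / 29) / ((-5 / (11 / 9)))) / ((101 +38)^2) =-4169 / 50427810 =-0.00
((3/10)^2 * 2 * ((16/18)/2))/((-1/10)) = -0.80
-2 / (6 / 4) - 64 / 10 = -116 / 15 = -7.73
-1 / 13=-0.08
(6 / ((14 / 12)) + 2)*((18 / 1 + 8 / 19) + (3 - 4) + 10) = 26050 / 133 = 195.86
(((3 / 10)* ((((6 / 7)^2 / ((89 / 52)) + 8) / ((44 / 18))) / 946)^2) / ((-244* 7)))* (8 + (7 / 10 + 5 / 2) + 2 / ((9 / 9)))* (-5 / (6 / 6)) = 0.00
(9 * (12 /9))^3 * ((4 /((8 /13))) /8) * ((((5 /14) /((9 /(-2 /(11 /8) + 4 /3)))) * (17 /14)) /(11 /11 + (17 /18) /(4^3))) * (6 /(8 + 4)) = -2545920 /630091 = -4.04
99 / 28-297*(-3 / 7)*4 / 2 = 7227 / 28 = 258.11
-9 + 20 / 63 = -547 / 63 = -8.68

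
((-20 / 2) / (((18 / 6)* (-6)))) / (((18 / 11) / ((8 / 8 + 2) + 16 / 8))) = 1.70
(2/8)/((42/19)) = 19/168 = 0.11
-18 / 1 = -18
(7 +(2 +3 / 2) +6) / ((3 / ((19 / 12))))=209 / 24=8.71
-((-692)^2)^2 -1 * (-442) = -229310730054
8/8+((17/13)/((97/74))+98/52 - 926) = -2325581/2522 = -922.12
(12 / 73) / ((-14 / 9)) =-54 / 511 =-0.11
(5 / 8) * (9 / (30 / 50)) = 75 / 8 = 9.38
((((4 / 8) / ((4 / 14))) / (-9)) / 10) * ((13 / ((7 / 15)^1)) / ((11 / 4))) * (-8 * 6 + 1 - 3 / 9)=923 / 99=9.32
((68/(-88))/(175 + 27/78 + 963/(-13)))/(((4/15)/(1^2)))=-3315/115852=-0.03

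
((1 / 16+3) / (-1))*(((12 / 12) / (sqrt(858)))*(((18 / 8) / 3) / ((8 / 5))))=-245*sqrt(858) / 146432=-0.05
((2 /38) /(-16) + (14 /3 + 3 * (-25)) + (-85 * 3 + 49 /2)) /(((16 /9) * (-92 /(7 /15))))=1920541 /2237440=0.86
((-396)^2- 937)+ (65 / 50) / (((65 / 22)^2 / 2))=253303859 / 1625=155879.30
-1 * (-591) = 591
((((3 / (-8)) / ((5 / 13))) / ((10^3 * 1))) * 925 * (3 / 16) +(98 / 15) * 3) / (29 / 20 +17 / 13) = 6466603 / 917760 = 7.05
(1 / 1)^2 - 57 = -56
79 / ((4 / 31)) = 2449 / 4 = 612.25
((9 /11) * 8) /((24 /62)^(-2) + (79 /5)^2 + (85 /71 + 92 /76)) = 349660800 /13820996431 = 0.03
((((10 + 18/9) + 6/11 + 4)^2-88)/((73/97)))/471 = 726724/1386781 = 0.52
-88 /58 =-44 /29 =-1.52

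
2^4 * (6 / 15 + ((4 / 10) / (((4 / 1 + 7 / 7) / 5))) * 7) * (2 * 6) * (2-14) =-36864 / 5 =-7372.80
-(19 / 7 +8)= -75 / 7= -10.71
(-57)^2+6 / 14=22746 / 7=3249.43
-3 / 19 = -0.16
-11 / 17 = -0.65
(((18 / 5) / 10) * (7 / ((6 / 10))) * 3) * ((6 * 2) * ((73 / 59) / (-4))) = -13797 / 295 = -46.77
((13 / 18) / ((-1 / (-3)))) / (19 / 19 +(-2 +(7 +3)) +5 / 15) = 13 / 56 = 0.23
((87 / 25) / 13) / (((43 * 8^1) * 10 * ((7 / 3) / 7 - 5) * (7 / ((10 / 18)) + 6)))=-87 / 97042400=-0.00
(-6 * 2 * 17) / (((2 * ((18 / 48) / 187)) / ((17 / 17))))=-50864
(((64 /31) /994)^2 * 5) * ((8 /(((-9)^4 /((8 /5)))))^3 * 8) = 2147483648 /1676047362973663779225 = 0.00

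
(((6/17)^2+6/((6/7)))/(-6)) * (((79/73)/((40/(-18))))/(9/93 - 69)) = -5042491/600842560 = -0.01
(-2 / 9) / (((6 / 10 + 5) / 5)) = -25 / 126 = -0.20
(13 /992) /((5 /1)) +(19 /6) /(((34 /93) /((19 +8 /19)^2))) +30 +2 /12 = 15847087357 /4806240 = 3297.19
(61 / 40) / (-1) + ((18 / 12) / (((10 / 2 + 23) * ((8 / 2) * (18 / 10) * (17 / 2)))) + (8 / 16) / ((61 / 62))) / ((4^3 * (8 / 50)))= -657967139 / 445992960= -1.48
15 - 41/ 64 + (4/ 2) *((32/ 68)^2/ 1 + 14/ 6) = 1080293/ 55488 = 19.47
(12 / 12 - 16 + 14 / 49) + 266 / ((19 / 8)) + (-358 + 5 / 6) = -10915 / 42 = -259.88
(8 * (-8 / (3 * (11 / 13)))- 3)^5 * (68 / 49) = -970646823408332 / 39135393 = -24802276.12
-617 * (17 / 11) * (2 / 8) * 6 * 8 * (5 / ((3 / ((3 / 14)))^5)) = -157335 / 1479016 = -0.11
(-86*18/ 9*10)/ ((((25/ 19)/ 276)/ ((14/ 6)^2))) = -29464288/ 15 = -1964285.87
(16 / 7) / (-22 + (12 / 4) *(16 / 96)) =-32 / 301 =-0.11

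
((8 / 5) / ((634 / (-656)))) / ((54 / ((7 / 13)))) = -9184 / 556335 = -0.02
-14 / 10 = -7 / 5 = -1.40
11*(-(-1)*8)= 88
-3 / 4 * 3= -2.25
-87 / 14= -6.21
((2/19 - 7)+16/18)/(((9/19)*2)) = -1027/162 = -6.34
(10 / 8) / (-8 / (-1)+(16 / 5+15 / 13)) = 325 / 3212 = 0.10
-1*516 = -516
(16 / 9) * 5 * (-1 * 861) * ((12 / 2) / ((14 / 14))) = -45920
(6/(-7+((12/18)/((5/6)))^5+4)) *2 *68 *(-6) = 1832.12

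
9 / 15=3 / 5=0.60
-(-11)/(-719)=-11/719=-0.02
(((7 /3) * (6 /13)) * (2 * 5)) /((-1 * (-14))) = 10 /13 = 0.77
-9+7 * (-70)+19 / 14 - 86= -8171 / 14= -583.64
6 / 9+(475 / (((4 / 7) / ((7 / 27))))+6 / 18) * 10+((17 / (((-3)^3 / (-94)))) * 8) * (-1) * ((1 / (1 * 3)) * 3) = 30341 / 18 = 1685.61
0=0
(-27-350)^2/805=142129/805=176.56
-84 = -84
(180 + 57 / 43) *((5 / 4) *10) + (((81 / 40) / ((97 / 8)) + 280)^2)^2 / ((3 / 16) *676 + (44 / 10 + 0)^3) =117280886102980216972199 / 4033908397482610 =29073760.37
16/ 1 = 16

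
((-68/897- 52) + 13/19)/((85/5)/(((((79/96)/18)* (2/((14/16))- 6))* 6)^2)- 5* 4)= 14.18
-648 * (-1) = 648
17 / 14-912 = -12751 / 14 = -910.79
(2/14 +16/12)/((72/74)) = 1147/756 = 1.52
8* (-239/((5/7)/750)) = -2007600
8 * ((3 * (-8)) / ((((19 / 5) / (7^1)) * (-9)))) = 2240 / 57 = 39.30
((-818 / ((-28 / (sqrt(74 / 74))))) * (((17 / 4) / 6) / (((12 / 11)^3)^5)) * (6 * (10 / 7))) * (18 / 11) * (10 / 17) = 3882942048388639225 / 83882673017192448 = 46.29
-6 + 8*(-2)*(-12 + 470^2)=-3534214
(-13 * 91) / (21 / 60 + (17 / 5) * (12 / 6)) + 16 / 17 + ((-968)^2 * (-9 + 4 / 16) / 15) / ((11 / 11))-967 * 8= -311073292 / 561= -554497.85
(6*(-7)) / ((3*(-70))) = 0.20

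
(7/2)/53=7/106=0.07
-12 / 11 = -1.09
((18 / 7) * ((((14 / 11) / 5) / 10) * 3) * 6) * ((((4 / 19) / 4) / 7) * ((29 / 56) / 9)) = 261 / 512050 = 0.00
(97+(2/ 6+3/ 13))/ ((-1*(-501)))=0.19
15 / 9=5 / 3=1.67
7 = 7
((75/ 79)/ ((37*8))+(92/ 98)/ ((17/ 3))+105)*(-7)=-2048571027/ 2782696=-736.18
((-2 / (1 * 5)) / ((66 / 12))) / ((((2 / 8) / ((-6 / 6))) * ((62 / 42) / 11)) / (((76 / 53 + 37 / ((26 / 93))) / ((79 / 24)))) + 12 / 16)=-743295168 / 7656794615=-0.10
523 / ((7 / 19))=9937 / 7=1419.57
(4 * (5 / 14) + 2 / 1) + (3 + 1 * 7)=94 / 7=13.43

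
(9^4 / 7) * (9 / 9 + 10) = 72171 / 7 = 10310.14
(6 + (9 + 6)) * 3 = 63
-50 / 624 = -0.08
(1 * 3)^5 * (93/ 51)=7533/ 17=443.12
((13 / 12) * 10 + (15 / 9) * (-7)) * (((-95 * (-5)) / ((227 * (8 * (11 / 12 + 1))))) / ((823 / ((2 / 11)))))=-2375 / 94531426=-0.00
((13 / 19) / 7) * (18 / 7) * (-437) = -5382 / 49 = -109.84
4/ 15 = 0.27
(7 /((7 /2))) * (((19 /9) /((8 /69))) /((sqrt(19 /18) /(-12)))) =-69 * sqrt(38) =-425.34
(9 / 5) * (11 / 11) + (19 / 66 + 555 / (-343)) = 53177 / 113190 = 0.47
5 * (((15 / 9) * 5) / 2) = 125 / 6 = 20.83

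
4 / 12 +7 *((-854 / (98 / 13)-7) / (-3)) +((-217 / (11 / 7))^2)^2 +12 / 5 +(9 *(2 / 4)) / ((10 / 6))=53239189731111 / 146410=363630829.39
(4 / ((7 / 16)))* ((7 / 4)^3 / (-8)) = -49 / 8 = -6.12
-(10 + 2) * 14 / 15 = -56 / 5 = -11.20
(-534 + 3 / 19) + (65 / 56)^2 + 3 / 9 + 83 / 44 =-1042665181 / 1966272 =-530.28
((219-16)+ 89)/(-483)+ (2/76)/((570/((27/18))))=-4215997/6974520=-0.60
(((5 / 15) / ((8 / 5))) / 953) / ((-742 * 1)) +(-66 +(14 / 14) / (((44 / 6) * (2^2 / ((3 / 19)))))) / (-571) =234078615959 / 2025305033136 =0.12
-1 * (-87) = 87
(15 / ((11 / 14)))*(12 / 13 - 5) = -11130 / 143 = -77.83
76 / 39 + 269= 10567 / 39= 270.95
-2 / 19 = -0.11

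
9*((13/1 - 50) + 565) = 4752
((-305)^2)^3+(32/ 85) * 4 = 68425497198203253/ 85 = 805005849390626.51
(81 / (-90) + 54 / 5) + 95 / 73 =8177 / 730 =11.20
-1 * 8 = -8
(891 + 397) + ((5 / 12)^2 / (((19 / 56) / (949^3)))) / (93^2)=153377160979 / 2957958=51852.38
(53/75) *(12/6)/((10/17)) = 2.40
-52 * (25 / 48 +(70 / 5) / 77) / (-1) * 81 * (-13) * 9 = -15235857 / 44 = -346269.48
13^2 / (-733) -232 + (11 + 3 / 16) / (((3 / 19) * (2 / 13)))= 16066529 / 70368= 228.32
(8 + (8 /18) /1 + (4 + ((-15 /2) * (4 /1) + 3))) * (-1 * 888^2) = 11477696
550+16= 566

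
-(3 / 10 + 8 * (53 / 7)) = -4261 / 70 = -60.87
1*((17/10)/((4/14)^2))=833/40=20.82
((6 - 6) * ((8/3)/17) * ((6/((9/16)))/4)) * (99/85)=0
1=1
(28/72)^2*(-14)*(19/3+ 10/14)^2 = -76664/729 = -105.16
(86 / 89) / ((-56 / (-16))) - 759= -472685 / 623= -758.72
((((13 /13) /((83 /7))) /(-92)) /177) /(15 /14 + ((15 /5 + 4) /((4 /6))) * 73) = -49 /7261996356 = -0.00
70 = 70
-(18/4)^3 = -729/8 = -91.12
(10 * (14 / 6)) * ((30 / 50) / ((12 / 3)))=7 / 2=3.50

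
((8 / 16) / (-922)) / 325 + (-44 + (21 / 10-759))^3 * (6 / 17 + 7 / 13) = -3588877876188751 / 7837000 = -457940267.47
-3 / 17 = -0.18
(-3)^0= 1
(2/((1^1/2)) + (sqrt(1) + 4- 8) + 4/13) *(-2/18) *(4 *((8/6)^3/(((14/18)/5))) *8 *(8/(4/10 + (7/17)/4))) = -473497600/420147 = -1126.98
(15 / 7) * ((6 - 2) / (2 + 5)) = 60 / 49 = 1.22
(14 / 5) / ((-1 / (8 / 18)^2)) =-224 / 405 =-0.55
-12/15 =-4/5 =-0.80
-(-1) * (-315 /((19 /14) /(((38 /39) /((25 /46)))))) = -27048 /65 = -416.12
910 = 910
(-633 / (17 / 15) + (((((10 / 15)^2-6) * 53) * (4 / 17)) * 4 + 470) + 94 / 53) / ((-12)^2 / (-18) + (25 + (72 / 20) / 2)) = -19.36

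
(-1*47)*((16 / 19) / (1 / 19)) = -752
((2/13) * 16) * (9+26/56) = 2120/91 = 23.30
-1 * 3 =-3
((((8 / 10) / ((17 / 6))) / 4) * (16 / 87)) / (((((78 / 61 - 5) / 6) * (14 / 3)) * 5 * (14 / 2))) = -17568 / 137090975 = -0.00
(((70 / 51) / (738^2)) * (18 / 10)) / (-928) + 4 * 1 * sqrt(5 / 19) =-7 / 1432050624 + 4 * sqrt(95) / 19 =2.05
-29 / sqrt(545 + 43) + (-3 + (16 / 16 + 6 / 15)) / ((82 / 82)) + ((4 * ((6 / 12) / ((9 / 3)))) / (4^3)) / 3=-2.79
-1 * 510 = -510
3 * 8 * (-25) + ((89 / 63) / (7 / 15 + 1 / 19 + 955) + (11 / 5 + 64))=-15263389552 / 28593915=-533.80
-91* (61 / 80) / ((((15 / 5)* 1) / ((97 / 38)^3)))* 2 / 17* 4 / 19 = -5066247823 / 531709680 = -9.53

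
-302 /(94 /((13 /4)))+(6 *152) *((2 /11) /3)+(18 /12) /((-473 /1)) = 3986291 /88924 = 44.83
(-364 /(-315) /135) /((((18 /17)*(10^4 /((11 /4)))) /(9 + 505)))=624767 /546750000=0.00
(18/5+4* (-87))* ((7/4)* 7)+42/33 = -463939/110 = -4217.63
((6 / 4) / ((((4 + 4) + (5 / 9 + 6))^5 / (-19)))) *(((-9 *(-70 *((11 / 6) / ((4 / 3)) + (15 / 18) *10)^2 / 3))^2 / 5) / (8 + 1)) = -30004897842107685 / 79010794805248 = -379.76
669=669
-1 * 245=-245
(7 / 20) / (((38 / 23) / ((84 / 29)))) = 3381 / 5510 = 0.61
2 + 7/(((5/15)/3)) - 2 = 63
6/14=3/7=0.43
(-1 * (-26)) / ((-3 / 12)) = -104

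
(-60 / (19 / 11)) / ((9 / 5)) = -1100 / 57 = -19.30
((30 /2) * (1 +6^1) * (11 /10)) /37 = 231 /74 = 3.12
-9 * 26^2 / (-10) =3042 / 5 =608.40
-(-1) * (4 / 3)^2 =16 / 9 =1.78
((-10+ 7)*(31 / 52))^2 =8649 / 2704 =3.20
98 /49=2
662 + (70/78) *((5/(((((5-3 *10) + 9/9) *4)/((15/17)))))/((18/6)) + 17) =43105141/63648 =677.24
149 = 149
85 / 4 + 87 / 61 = 22.68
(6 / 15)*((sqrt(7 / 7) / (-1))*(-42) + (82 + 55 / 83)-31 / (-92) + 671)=6078253 / 19090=318.40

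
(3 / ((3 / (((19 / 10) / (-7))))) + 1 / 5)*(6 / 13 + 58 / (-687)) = -1684 / 62517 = -0.03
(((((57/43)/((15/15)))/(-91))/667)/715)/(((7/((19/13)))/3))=-3249/169817763115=-0.00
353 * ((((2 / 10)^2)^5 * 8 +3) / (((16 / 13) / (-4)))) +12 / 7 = -3440.04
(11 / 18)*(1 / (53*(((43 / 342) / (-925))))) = -193325 / 2279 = -84.83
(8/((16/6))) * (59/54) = 3.28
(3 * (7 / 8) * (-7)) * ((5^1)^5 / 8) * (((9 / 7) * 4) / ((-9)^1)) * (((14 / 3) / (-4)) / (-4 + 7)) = -153125 / 96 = -1595.05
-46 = -46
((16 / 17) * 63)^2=1016064 / 289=3515.79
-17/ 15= -1.13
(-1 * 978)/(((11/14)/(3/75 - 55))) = 18812808/275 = 68410.21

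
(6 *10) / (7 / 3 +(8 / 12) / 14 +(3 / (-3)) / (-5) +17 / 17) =1575 / 94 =16.76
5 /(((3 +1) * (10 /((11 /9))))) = 11 /72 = 0.15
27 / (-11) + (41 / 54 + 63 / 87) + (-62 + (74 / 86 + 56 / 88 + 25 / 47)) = -60.94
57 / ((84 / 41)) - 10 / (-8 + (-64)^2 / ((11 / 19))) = 3784579 / 136038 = 27.82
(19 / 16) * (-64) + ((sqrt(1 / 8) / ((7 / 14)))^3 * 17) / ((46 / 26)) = -76 + 221 * sqrt(2) / 92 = -72.60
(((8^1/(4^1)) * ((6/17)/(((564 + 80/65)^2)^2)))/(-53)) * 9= -771147/656661251719722304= -0.00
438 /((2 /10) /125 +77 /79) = 3604375 /8034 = 448.64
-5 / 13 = -0.38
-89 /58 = -1.53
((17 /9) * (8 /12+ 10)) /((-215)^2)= 544 /1248075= 0.00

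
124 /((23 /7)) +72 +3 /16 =40453 /368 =109.93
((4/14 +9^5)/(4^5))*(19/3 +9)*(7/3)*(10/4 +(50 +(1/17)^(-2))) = 6493236605/9216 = 704561.26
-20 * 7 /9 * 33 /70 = -22 /3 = -7.33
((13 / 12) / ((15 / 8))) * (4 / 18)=52 / 405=0.13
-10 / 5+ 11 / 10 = -0.90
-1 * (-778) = 778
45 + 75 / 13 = 660 / 13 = 50.77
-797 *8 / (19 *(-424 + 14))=3188 / 3895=0.82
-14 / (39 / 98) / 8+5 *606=235997 / 78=3025.60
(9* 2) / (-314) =-9 / 157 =-0.06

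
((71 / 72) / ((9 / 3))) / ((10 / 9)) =71 / 240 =0.30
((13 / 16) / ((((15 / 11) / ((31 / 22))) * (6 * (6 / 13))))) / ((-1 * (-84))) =0.00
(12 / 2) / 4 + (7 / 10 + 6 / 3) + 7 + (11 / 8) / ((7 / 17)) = 4071 / 280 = 14.54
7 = 7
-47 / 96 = -0.49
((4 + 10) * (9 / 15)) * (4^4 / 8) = 268.80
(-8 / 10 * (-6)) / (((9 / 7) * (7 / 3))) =8 / 5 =1.60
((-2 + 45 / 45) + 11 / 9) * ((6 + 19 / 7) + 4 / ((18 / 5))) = 1238 / 567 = 2.18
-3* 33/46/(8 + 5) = -99/598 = -0.17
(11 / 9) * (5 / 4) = 55 / 36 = 1.53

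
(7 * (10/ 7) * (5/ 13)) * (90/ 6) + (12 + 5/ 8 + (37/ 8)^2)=76301/ 832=91.71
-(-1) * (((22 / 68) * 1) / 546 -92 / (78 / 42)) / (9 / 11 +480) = -10115831 / 98184996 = -0.10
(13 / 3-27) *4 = -272 / 3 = -90.67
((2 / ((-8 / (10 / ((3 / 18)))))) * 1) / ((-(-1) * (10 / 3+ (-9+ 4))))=9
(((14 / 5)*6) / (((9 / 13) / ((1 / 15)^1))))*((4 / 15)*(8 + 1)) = 1456 / 375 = 3.88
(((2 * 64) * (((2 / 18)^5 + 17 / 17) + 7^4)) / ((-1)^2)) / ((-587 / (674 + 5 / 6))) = -36754735696064 / 103985289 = -353460.92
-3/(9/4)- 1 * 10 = -11.33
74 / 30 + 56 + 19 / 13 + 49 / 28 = 48109 / 780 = 61.68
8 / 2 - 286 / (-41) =450 / 41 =10.98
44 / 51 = 0.86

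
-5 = -5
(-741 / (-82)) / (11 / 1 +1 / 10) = 1235 / 1517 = 0.81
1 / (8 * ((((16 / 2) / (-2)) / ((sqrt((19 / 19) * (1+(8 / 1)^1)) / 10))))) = -3 / 320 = -0.01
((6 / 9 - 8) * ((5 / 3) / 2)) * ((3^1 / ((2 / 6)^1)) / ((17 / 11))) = -605 / 17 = -35.59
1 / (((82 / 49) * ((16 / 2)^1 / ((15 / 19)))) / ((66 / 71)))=24255 / 442472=0.05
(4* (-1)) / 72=-0.06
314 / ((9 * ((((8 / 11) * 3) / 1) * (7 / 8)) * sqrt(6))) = 1727 * sqrt(6) / 567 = 7.46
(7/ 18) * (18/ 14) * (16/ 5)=8/ 5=1.60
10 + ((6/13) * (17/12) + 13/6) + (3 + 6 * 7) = 2255/39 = 57.82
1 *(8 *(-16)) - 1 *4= -132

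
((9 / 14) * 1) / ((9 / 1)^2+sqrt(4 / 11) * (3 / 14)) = 6237 / 785860-3 * sqrt(11) / 785860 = 0.01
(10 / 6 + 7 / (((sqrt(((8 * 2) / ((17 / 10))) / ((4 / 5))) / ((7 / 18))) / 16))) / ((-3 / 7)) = -686 * sqrt(34) / 135 - 35 / 9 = -33.52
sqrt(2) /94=0.02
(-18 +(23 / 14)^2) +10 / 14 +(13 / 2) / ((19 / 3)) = -50499 / 3724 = -13.56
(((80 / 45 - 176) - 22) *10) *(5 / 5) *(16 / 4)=-70640 / 9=-7848.89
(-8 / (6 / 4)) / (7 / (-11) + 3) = -2.26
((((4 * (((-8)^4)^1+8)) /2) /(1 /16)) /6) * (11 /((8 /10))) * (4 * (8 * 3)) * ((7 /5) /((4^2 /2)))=5056128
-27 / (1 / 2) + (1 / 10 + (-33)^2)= 10351 / 10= 1035.10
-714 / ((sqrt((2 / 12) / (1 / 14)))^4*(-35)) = 918 / 245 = 3.75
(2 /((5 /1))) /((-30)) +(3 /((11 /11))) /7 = 218 /525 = 0.42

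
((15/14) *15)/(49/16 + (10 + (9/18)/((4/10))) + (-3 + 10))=1800/2387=0.75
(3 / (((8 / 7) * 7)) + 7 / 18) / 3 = 55 / 216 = 0.25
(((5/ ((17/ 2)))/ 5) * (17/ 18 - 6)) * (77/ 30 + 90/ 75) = -10283/ 4590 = -2.24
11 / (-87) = -11 / 87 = -0.13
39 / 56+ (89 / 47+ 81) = 220009 / 2632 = 83.59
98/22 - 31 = -292/11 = -26.55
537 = 537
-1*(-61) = 61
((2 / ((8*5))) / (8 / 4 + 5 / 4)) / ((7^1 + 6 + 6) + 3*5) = 1 / 2210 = 0.00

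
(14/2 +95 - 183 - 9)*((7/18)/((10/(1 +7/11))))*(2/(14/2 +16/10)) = -630/473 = -1.33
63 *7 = 441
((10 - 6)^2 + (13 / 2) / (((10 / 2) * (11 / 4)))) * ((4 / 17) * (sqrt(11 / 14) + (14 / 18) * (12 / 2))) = 1812 * sqrt(154) / 6545 + 16912 / 935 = 21.52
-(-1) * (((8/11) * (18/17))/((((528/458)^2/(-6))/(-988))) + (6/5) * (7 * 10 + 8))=399177246/113135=3528.33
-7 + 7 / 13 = -84 / 13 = -6.46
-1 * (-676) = 676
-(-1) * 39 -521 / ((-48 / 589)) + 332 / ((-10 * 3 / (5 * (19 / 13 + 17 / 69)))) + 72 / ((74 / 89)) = 10234203769 / 1593072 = 6424.19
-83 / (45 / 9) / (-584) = 83 / 2920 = 0.03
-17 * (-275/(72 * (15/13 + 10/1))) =12155/2088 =5.82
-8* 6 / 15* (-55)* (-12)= -2112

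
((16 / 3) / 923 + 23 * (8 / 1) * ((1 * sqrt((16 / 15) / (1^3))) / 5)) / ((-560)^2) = 1 / 54272400 + 23 * sqrt(15) / 735000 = 0.00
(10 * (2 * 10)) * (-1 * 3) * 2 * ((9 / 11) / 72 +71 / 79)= -949050 / 869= -1092.12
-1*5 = -5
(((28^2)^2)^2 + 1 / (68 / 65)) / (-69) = -5475391280.25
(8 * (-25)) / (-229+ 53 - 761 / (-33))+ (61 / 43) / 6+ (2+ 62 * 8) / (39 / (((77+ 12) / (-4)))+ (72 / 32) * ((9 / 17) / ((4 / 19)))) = 5295991939699 / 41033896638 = 129.06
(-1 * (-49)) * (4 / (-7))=-28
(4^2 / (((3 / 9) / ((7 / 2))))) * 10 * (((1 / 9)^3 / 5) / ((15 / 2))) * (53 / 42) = 0.08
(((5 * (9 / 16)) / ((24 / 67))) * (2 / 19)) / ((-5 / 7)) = -1.16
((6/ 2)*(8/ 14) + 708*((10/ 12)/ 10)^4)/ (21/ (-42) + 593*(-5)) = -21149/ 35870688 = -0.00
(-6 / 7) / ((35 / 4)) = -24 / 245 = -0.10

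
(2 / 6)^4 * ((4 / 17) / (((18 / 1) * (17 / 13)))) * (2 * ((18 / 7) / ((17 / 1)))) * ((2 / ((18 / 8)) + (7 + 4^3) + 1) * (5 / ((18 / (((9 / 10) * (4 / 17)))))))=68224 / 426207663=0.00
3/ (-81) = -1/ 27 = -0.04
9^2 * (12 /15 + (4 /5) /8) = 729 /10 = 72.90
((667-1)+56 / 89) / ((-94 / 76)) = -2254540 / 4183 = -538.98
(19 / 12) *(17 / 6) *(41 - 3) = 6137 / 36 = 170.47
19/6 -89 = -515/6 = -85.83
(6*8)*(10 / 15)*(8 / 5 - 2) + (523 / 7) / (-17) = -10231 / 595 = -17.19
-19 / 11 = -1.73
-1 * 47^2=-2209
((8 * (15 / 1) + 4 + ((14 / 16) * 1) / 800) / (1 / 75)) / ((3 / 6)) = 2380821 / 128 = 18600.16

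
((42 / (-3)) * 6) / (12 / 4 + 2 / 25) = -300 / 11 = -27.27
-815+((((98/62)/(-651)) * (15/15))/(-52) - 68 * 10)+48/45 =-373274171/249860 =-1493.93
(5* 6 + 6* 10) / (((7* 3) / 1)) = 30 / 7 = 4.29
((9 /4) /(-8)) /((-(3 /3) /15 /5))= 675 /32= 21.09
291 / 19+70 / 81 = 16.18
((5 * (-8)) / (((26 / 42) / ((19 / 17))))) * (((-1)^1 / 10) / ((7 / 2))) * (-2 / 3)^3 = -1216 / 1989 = -0.61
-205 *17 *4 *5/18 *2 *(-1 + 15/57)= 975800/171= 5706.43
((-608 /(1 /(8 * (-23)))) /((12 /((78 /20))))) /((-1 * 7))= -181792 /35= -5194.06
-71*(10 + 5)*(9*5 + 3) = -51120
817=817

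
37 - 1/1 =36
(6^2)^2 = 1296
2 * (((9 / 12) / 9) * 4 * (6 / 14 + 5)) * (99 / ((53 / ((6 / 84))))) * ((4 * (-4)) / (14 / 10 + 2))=-100320 / 44149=-2.27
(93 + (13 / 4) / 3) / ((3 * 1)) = 1129 / 36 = 31.36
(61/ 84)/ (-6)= -61/ 504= -0.12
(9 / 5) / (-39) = -3 / 65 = -0.05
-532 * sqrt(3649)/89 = -361.08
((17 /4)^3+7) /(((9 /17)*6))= 30379 /1152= 26.37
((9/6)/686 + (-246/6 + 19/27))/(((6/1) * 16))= -1492655/3556224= -0.42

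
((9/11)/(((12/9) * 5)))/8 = 27/1760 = 0.02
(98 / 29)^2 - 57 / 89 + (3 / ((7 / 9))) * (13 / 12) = 31348265 / 2095772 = 14.96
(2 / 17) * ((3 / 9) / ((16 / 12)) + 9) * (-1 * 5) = -185 / 34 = -5.44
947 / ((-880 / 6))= -2841 / 440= -6.46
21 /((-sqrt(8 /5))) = -21 * sqrt(10) /4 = -16.60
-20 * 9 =-180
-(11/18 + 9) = -173/18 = -9.61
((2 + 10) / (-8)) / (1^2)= -3 / 2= -1.50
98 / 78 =49 / 39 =1.26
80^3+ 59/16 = 8192059/16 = 512003.69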